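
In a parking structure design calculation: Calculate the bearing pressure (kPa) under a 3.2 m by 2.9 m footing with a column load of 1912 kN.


A = 3.2 * 2.9 = 9.28 m^2
q = P / A = 1912 / 9.28
= 206.0345 kPa

206.0345 kPa


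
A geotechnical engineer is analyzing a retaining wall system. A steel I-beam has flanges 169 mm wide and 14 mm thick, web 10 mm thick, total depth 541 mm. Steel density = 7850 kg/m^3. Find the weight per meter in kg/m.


A_flanges = 2 * 169 * 14 = 4732 mm^2
A_web = (541 - 2 * 14) * 10 = 5130 mm^2
A_total = 4732 + 5130 = 9862 mm^2 = 0.009862 m^2
Weight = rho * A = 7850 * 0.009862 = 77.4167 kg/m

77.4167 kg/m


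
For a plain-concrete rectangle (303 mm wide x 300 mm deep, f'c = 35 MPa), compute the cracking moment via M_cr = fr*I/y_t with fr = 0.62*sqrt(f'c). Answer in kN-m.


fr = 0.62 * sqrt(35) = 0.62 * 5.9161 = 3.668 MPa
I = 303 * 300^3 / 12 = 681750000.0 mm^4
y_t = 150.0 mm
M_cr = fr * I / y_t = 3.668 * 681750000.0 / 150.0 N-mm
= 16.6709 kN-m

16.6709 kN-m


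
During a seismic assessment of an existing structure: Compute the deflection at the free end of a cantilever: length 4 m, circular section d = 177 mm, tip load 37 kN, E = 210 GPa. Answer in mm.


I = pi * d^4 / 64 = pi * 177^4 / 64 = 48179574.94 mm^4
L = 4000.0 mm, P = 37000.0 N, E = 210000.0 MPa
delta = P * L^3 / (3 * E * I)
= 37000.0 * 4000.0^3 / (3 * 210000.0 * 48179574.94)
= 78.015 mm

78.015 mm


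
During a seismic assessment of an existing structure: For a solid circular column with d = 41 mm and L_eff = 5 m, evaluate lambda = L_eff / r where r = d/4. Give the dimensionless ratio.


Radius of gyration r = d / 4 = 41 / 4 = 10.25 mm
L_eff = 5000.0 mm
Slenderness ratio = L / r = 5000.0 / 10.25 = 487.8 (dimensionless)

487.8 (dimensionless)


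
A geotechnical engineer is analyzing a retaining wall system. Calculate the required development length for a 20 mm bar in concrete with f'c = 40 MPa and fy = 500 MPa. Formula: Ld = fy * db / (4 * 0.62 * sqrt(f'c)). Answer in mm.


Ld = (fy * db) / (4 * 0.62 * sqrt(f'c))
= (500 * 20) / (4 * 0.62 * sqrt(40))
= 10000 / 15.6849
= 637.56 mm

637.56 mm


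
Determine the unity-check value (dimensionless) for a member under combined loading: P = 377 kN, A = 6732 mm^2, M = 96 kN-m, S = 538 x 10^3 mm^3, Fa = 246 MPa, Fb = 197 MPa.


f_a = P / A = 377000.0 / 6732 = 56.0012 MPa
f_b = M / S = 96000000.0 / 538000.0 = 178.4387 MPa
Ratio = f_a / Fa + f_b / Fb
= 56.0012 / 246 + 178.4387 / 197
= 1.1334 (dimensionless)

1.1334 (dimensionless)


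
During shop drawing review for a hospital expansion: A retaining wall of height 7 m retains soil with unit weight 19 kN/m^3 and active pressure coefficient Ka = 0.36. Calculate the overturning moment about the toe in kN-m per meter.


Pa = 0.5 * Ka * gamma * H^2
= 0.5 * 0.36 * 19 * 7^2
= 167.58 kN/m
Arm = H / 3 = 7 / 3 = 2.3333 m
Mo = Pa * arm = Pa * H / 3 = 167.58 * 7 / 3 = 391.02 kN-m/m

391.02 kN-m/m


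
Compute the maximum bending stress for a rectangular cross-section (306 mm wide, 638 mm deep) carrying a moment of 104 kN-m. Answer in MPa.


I = b * h^3 / 12 = 306 * 638^3 / 12 = 6622198836.0 mm^4
y = h / 2 = 638 / 2 = 319.0 mm
M = 104 kN-m = 104000000.0 N-mm
sigma = M * y / I = 104000000.0 * 319.0 / 6622198836.0
= 5.01 MPa

5.01 MPa


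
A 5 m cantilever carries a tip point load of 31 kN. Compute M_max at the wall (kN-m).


For a cantilever with a point load at the free end:
M_max = P * L = 31 * 5 = 155 kN-m

155 kN-m


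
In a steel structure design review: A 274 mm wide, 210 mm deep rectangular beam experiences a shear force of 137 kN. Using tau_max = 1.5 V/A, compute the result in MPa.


A = b * h = 274 * 210 = 57540 mm^2
V = 137 kN = 137000.0 N
tau_max = 1.5 * V / A = 1.5 * 137000.0 / 57540
= 3.5714 MPa

3.5714 MPa


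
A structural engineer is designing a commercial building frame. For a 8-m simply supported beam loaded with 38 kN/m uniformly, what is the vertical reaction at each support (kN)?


Total load = w * L = 38 * 8 = 304 kN
By symmetry, each reaction R = total / 2 = 304 / 2 = 152.0 kN

152.0 kN


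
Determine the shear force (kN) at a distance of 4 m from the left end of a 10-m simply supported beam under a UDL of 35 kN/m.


R_A = w * L / 2 = 35 * 10 / 2 = 175.0 kN
V(x) = R_A - w * x = 175.0 - 35 * 4
= 35.0 kN

35.0 kN


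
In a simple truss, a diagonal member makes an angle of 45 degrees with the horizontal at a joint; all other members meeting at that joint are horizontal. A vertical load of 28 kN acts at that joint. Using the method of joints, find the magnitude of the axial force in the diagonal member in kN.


At the joint, only the diagonal has a vertical component, so vertical equilibrium gives:
F * sin(45) = 28
F = 28 / sin(45)
= 28 / 0.707107
= 39.6 kN

39.6 kN


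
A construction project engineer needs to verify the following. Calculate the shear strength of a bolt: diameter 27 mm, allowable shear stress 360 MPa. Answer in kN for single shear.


A = pi * d^2 / 4 = pi * 27^2 / 4 = 572.5553 mm^2
V = f_v * A / 1000 = 360 * 572.5553 / 1000
= 206.1199 kN

206.1199 kN


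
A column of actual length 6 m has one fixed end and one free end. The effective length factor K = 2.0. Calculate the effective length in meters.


L_eff = K * L
= 2.0 * 6
= 12.0 m

12.0 m


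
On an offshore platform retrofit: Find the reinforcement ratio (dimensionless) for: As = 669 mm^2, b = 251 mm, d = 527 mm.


rho = As / (b * d)
= 669 / (251 * 527)
= 669 / 132277
= 0.005058 (dimensionless)

0.005058 (dimensionless)


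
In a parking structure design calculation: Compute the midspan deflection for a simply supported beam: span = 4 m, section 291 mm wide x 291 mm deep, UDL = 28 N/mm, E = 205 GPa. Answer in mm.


I = 291 * 291^3 / 12 = 597572646.75 mm^4
L = 4000.0 mm, w = 28 N/mm, E = 205000.0 MPa
delta = 5 * w * L^4 / (384 * E * I)
= 5 * 28 * 4000.0^4 / (384 * 205000.0 * 597572646.75)
= 0.7619 mm

0.7619 mm


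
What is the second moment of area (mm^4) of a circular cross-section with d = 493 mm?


r = d / 2 = 493 / 2 = 246.5 mm
I = pi * r^4 / 4 = pi * 246.5^4 / 4
= 2899730094.25 mm^4

2899730094.25 mm^4


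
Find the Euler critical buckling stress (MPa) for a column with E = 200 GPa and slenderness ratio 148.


sigma_cr = pi^2 * E / lambda^2
= 9.8696 * 200000.0 / 148^2
= 9.8696 * 200000.0 / 21904
= 90.1169 MPa

90.1169 MPa


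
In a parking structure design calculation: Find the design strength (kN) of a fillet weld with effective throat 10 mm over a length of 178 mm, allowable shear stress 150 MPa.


Strength = throat * length * allowable stress
= 10 * 178 * 150 N
= 267000 N
= 267.0 kN

267.0 kN


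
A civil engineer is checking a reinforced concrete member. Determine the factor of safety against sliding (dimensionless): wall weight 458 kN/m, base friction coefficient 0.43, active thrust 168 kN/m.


Resisting force = mu * W = 0.43 * 458 = 196.94 kN/m
FOS = Resisting / Driving = 196.94 / 168
= 1.1723 (dimensionless)

1.1723 (dimensionless)


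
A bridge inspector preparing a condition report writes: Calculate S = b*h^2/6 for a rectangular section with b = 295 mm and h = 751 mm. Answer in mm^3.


S = b * h^2 / 6
= 295 * 751^2 / 6
= 295 * 564001 / 6
= 27730049.17 mm^3

27730049.17 mm^3


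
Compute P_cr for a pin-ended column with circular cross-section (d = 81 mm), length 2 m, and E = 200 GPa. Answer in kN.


I = pi * d^4 / 64 = 2113050.98 mm^4
L = 2000.0 mm
P_cr = pi^2 * E * I / L^2
= 9.8696 * 200000.0 * 2113050.98 / 2000.0^2
= 1042748.86 N = 1042.7489 kN

1042.7489 kN


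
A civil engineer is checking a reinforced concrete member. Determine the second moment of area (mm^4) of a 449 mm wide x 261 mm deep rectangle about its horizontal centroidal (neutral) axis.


I = b * h^3 / 12
= 449 * 261^3 / 12
= 449 * 17779581 / 12
= 665252655.75 mm^4

665252655.75 mm^4


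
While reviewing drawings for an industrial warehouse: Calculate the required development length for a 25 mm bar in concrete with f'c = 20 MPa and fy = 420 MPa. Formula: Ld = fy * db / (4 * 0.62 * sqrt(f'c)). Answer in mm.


Ld = (fy * db) / (4 * 0.62 * sqrt(f'c))
= (420 * 25) / (4 * 0.62 * sqrt(20))
= 10500 / 11.0909
= 946.72 mm

946.72 mm


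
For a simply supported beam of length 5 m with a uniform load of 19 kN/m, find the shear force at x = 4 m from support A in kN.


R_A = w * L / 2 = 19 * 5 / 2 = 47.5 kN
V(x) = R_A - w * x = 47.5 - 19 * 4
= -28.5 kN

-28.5 kN


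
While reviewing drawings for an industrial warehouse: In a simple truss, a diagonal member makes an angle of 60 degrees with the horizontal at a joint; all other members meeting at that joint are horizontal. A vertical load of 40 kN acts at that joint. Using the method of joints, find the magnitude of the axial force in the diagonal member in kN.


At the joint, only the diagonal has a vertical component, so vertical equilibrium gives:
F * sin(60) = 40
F = 40 / sin(60)
= 40 / 0.866025
= 46.19 kN

46.19 kN


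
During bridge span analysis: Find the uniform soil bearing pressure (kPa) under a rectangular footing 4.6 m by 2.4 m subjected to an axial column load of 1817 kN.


A = 4.6 * 2.4 = 11.04 m^2
q = P / A = 1817 / 11.04
= 164.5833 kPa

164.5833 kPa


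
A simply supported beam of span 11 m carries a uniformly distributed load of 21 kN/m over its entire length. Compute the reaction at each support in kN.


Total load = w * L = 21 * 11 = 231 kN
By symmetry, each reaction R = total / 2 = 231 / 2 = 115.5 kN

115.5 kN


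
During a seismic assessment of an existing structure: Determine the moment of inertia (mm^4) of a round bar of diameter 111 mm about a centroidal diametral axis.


r = d / 2 = 111 / 2 = 55.5 mm
I = pi * r^4 / 4 = pi * 55.5^4 / 4
= 7451810.7 mm^4

7451810.7 mm^4


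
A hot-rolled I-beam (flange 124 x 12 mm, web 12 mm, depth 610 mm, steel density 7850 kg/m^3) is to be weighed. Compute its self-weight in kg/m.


A_flanges = 2 * 124 * 12 = 2976 mm^2
A_web = (610 - 2 * 12) * 12 = 7032 mm^2
A_total = 2976 + 7032 = 10008 mm^2 = 0.010008 m^2
Weight = rho * A = 7850 * 0.010008 = 78.5628 kg/m

78.5628 kg/m


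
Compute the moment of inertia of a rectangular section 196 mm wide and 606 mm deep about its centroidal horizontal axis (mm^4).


I = b * h^3 / 12
= 196 * 606^3 / 12
= 196 * 222545016 / 12
= 3634901928.0 mm^4

3634901928.0 mm^4


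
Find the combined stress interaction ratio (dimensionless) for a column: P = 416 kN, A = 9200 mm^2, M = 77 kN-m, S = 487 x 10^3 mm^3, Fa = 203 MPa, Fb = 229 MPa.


f_a = P / A = 416000.0 / 9200 = 45.2174 MPa
f_b = M / S = 77000000.0 / 487000.0 = 158.1109 MPa
Ratio = f_a / Fa + f_b / Fb
= 45.2174 / 203 + 158.1109 / 229
= 0.9132 (dimensionless)

0.9132 (dimensionless)


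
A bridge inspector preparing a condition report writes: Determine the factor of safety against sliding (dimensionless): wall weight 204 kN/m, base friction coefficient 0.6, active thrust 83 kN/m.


Resisting force = mu * W = 0.6 * 204 = 122.4 kN/m
FOS = Resisting / Driving = 122.4 / 83
= 1.4747 (dimensionless)

1.4747 (dimensionless)


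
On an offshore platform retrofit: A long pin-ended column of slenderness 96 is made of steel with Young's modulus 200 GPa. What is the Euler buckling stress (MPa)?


sigma_cr = pi^2 * E / lambda^2
= 9.8696 * 200000.0 / 96^2
= 9.8696 * 200000.0 / 9216
= 214.1841 MPa

214.1841 MPa


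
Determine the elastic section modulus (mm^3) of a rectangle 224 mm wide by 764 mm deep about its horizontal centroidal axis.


S = b * h^2 / 6
= 224 * 764^2 / 6
= 224 * 583696 / 6
= 21791317.33 mm^3

21791317.33 mm^3


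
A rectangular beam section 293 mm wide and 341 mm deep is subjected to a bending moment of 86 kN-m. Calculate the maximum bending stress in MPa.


I = b * h^3 / 12 = 293 * 341^3 / 12 = 968165296.08 mm^4
y = h / 2 = 341 / 2 = 170.5 mm
M = 86 kN-m = 86000000.0 N-mm
sigma = M * y / I = 86000000.0 * 170.5 / 968165296.08
= 15.15 MPa

15.15 MPa


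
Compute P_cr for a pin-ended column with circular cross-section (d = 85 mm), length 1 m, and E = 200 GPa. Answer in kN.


I = pi * d^4 / 64 = 2562392.19 mm^4
L = 1000.0 mm
P_cr = pi^2 * E * I / L^2
= 9.8696 * 200000.0 * 2562392.19 / 1000.0^2
= 5057959.44 N = 5057.9594 kN

5057.9594 kN


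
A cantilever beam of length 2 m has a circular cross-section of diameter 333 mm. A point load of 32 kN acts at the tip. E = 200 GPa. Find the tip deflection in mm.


I = pi * d^4 / 64 = pi * 333^4 / 64 = 603596666.66 mm^4
L = 2000.0 mm, P = 32000.0 N, E = 200000.0 MPa
delta = P * L^3 / (3 * E * I)
= 32000.0 * 2000.0^3 / (3 * 200000.0 * 603596666.66)
= 0.7069 mm

0.7069 mm


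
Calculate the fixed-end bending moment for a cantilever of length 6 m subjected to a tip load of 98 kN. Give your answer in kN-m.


For a cantilever with a point load at the free end:
M_max = P * L = 98 * 6 = 588 kN-m

588 kN-m


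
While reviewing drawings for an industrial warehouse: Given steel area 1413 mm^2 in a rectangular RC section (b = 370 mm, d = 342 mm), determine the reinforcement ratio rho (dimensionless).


rho = As / (b * d)
= 1413 / (370 * 342)
= 1413 / 126540
= 0.011166 (dimensionless)

0.011166 (dimensionless)


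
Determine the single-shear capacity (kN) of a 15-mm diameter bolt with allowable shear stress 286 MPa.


A = pi * d^2 / 4 = pi * 15^2 / 4 = 176.7146 mm^2
V = f_v * A / 1000 = 286 * 176.7146 / 1000
= 50.5404 kN

50.5404 kN


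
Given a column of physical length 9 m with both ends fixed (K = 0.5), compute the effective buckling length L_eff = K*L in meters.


L_eff = K * L
= 0.5 * 9
= 4.5 m

4.5 m


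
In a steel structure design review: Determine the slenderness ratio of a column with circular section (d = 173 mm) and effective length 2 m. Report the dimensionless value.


Radius of gyration r = d / 4 = 173 / 4 = 43.25 mm
L_eff = 2000.0 mm
Slenderness ratio = L / r = 2000.0 / 43.25 = 46.24 (dimensionless)

46.24 (dimensionless)


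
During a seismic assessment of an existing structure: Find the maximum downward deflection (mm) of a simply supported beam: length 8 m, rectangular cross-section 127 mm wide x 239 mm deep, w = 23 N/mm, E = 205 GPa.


I = 127 * 239^3 / 12 = 144482809.42 mm^4
L = 8000.0 mm, w = 23 N/mm, E = 205000.0 MPa
delta = 5 * w * L^4 / (384 * E * I)
= 5 * 23 * 8000.0^4 / (384 * 205000.0 * 144482809.42)
= 41.4149 mm

41.4149 mm


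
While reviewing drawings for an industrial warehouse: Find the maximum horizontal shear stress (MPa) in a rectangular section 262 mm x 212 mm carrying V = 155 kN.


A = b * h = 262 * 212 = 55544 mm^2
V = 155 kN = 155000.0 N
tau_max = 1.5 * V / A = 1.5 * 155000.0 / 55544
= 4.1859 MPa

4.1859 MPa


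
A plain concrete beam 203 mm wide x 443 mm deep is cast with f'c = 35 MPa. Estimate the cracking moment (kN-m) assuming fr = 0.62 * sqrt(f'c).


fr = 0.62 * sqrt(35) = 0.62 * 5.9161 = 3.668 MPa
I = 203 * 443^3 / 12 = 1470706360.08 mm^4
y_t = 221.5 mm
M_cr = fr * I / y_t = 3.668 * 1470706360.08 / 221.5 N-mm
= 24.3544 kN-m

24.3544 kN-m


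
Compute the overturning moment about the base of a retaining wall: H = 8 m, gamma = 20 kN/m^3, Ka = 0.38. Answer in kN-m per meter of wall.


Pa = 0.5 * Ka * gamma * H^2
= 0.5 * 0.38 * 20 * 8^2
= 243.2 kN/m
Arm = H / 3 = 8 / 3 = 2.6667 m
Mo = Pa * arm = Pa * H / 3 = 243.2 * 8 / 3 = 648.5333 kN-m/m

648.5333 kN-m/m


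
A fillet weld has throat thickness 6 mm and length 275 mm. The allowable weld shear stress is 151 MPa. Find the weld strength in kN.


Strength = throat * length * allowable stress
= 6 * 275 * 151 N
= 249150 N
= 249.15 kN

249.15 kN


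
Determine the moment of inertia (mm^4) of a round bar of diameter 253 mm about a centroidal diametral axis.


r = d / 2 = 253 / 2 = 126.5 mm
I = pi * r^4 / 4 = pi * 126.5^4 / 4
= 201118482.47 mm^4

201118482.47 mm^4


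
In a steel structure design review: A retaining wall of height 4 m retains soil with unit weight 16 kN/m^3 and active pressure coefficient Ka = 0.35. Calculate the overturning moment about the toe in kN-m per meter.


Pa = 0.5 * Ka * gamma * H^2
= 0.5 * 0.35 * 16 * 4^2
= 44.8 kN/m
Arm = H / 3 = 4 / 3 = 1.3333 m
Mo = Pa * arm = Pa * H / 3 = 44.8 * 4 / 3 = 59.7333 kN-m/m

59.7333 kN-m/m


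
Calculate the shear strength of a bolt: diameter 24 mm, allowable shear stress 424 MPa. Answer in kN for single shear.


A = pi * d^2 / 4 = pi * 24^2 / 4 = 452.3893 mm^2
V = f_v * A / 1000 = 424 * 452.3893 / 1000
= 191.8131 kN

191.8131 kN


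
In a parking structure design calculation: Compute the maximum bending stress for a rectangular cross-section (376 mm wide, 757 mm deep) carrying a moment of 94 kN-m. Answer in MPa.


I = b * h^3 / 12 = 376 * 757^3 / 12 = 13592340247.33 mm^4
y = h / 2 = 757 / 2 = 378.5 mm
M = 94 kN-m = 94000000.0 N-mm
sigma = M * y / I = 94000000.0 * 378.5 / 13592340247.33
= 2.62 MPa

2.62 MPa


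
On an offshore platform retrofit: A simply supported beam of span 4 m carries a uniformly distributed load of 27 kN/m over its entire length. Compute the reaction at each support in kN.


Total load = w * L = 27 * 4 = 108 kN
By symmetry, each reaction R = total / 2 = 108 / 2 = 54.0 kN

54.0 kN


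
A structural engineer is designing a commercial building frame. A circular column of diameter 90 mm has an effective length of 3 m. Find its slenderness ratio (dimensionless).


Radius of gyration r = d / 4 = 90 / 4 = 22.5 mm
L_eff = 3000.0 mm
Slenderness ratio = L / r = 3000.0 / 22.5 = 133.33 (dimensionless)

133.33 (dimensionless)


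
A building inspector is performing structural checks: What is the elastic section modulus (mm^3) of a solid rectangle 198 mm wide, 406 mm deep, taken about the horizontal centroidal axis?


S = b * h^2 / 6
= 198 * 406^2 / 6
= 198 * 164836 / 6
= 5439588.0 mm^3

5439588.0 mm^3


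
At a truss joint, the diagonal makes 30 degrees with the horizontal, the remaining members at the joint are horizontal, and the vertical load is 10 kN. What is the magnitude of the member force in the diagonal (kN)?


At the joint, only the diagonal has a vertical component, so vertical equilibrium gives:
F * sin(30) = 10
F = 10 / sin(30)
= 10 / 0.5
= 20.0 kN

20.0 kN


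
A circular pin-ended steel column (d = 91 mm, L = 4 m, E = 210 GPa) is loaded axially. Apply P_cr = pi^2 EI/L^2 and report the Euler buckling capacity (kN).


I = pi * d^4 / 64 = 3366165.53 mm^4
L = 4000.0 mm
P_cr = pi^2 * E * I / L^2
= 9.8696 * 210000.0 * 3366165.53 / 4000.0^2
= 436048.23 N = 436.0482 kN

436.0482 kN


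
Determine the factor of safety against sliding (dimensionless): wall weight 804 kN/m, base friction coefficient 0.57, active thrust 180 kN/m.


Resisting force = mu * W = 0.57 * 804 = 458.28 kN/m
FOS = Resisting / Driving = 458.28 / 180
= 2.546 (dimensionless)

2.546 (dimensionless)


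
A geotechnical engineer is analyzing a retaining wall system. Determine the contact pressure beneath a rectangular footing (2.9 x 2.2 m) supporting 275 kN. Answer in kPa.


A = 2.9 * 2.2 = 6.38 m^2
q = P / A = 275 / 6.38
= 43.1034 kPa

43.1034 kPa


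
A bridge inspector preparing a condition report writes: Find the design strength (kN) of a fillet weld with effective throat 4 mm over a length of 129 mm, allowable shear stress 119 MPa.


Strength = throat * length * allowable stress
= 4 * 129 * 119 N
= 61404 N
= 61.4 kN

61.4 kN


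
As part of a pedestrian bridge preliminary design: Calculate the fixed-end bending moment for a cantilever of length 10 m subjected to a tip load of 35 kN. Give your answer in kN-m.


For a cantilever with a point load at the free end:
M_max = P * L = 35 * 10 = 350 kN-m

350 kN-m


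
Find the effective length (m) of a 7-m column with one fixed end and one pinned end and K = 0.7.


L_eff = K * L
= 0.7 * 7
= 4.9 m

4.9 m


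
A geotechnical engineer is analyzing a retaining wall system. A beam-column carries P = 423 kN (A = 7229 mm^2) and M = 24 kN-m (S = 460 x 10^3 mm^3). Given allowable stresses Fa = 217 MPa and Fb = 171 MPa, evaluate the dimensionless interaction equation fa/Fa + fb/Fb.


f_a = P / A = 423000.0 / 7229 = 58.5143 MPa
f_b = M / S = 24000000.0 / 460000.0 = 52.1739 MPa
Ratio = f_a / Fa + f_b / Fb
= 58.5143 / 217 + 52.1739 / 171
= 0.5748 (dimensionless)

0.5748 (dimensionless)


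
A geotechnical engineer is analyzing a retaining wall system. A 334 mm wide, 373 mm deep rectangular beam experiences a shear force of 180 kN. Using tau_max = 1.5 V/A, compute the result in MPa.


A = b * h = 334 * 373 = 124582 mm^2
V = 180 kN = 180000.0 N
tau_max = 1.5 * V / A = 1.5 * 180000.0 / 124582
= 2.1672 MPa

2.1672 MPa


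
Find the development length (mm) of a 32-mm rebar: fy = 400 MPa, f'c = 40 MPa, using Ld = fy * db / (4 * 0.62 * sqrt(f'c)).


Ld = (fy * db) / (4 * 0.62 * sqrt(f'c))
= (400 * 32) / (4 * 0.62 * sqrt(40))
= 12800 / 15.6849
= 816.07 mm

816.07 mm


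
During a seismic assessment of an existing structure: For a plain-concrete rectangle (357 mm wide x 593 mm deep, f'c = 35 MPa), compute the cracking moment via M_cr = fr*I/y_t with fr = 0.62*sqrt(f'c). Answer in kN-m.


fr = 0.62 * sqrt(35) = 0.62 * 5.9161 = 3.668 MPa
I = 357 * 593^3 / 12 = 6203703745.75 mm^4
y_t = 296.5 mm
M_cr = fr * I / y_t = 3.668 * 6203703745.75 / 296.5 N-mm
= 76.7453 kN-m

76.7453 kN-m


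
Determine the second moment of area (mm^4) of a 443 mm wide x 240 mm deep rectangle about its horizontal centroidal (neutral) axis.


I = b * h^3 / 12
= 443 * 240^3 / 12
= 443 * 13824000 / 12
= 510336000.0 mm^4

510336000.0 mm^4


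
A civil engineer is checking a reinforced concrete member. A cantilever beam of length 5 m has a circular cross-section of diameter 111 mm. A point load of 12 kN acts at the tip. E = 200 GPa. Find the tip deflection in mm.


I = pi * d^4 / 64 = pi * 111^4 / 64 = 7451810.7 mm^4
L = 5000.0 mm, P = 12000.0 N, E = 200000.0 MPa
delta = P * L^3 / (3 * E * I)
= 12000.0 * 5000.0^3 / (3 * 200000.0 * 7451810.7)
= 335.4889 mm

335.4889 mm


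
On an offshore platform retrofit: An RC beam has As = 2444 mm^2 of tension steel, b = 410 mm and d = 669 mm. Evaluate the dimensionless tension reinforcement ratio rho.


rho = As / (b * d)
= 2444 / (410 * 669)
= 2444 / 274290
= 0.00891 (dimensionless)

0.00891 (dimensionless)


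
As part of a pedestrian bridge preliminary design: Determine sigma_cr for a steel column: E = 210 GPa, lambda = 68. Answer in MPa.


sigma_cr = pi^2 * E / lambda^2
= 9.8696 * 210000.0 / 68^2
= 9.8696 * 210000.0 / 4624
= 448.2303 MPa

448.2303 MPa


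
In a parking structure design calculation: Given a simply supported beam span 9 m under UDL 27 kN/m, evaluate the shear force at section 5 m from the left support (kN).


R_A = w * L / 2 = 27 * 9 / 2 = 121.5 kN
V(x) = R_A - w * x = 121.5 - 27 * 5
= -13.5 kN

-13.5 kN


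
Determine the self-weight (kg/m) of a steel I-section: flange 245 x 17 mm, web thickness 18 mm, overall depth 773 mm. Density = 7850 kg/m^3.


A_flanges = 2 * 245 * 17 = 8330 mm^2
A_web = (773 - 2 * 17) * 18 = 13302 mm^2
A_total = 8330 + 13302 = 21632 mm^2 = 0.021632 m^2
Weight = rho * A = 7850 * 0.021632 = 169.8112 kg/m

169.8112 kg/m


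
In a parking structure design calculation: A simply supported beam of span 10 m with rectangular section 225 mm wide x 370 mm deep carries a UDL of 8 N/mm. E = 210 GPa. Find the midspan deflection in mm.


I = 225 * 370^3 / 12 = 949743750.0 mm^4
L = 10000.0 mm, w = 8 N/mm, E = 210000.0 MPa
delta = 5 * w * L^4 / (384 * E * I)
= 5 * 8 * 10000.0^4 / (384 * 210000.0 * 949743750.0)
= 5.2228 mm

5.2228 mm


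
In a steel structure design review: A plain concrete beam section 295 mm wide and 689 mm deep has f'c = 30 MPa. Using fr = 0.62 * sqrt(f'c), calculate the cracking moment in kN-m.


fr = 0.62 * sqrt(30) = 0.62 * 5.4772 = 3.3959 MPa
I = 295 * 689^3 / 12 = 8040784737.92 mm^4
y_t = 344.5 mm
M_cr = fr * I / y_t = 3.3959 * 8040784737.92 / 344.5 N-mm
= 79.2614 kN-m

79.2614 kN-m


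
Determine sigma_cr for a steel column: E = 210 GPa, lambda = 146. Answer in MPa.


sigma_cr = pi^2 * E / lambda^2
= 9.8696 * 210000.0 / 146^2
= 9.8696 * 210000.0 / 21316
= 97.2329 MPa

97.2329 MPa


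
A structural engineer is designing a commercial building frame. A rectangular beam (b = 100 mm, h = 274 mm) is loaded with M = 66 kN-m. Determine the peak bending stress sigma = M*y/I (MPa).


I = b * h^3 / 12 = 100 * 274^3 / 12 = 171423533.33 mm^4
y = h / 2 = 274 / 2 = 137.0 mm
M = 66 kN-m = 66000000.0 N-mm
sigma = M * y / I = 66000000.0 * 137.0 / 171423533.33
= 52.75 MPa

52.75 MPa


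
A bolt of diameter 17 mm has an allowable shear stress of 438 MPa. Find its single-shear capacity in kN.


A = pi * d^2 / 4 = pi * 17^2 / 4 = 226.9801 mm^2
V = f_v * A / 1000 = 438 * 226.9801 / 1000
= 99.4173 kN

99.4173 kN


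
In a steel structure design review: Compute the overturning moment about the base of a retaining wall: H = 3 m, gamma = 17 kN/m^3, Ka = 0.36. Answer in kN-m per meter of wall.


Pa = 0.5 * Ka * gamma * H^2
= 0.5 * 0.36 * 17 * 3^2
= 27.54 kN/m
Arm = H / 3 = 3 / 3 = 1.0 m
Mo = Pa * arm = Pa * H / 3 = 27.54 * 3 / 3 = 27.54 kN-m/m

27.54 kN-m/m


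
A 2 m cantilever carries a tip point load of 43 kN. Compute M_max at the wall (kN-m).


For a cantilever with a point load at the free end:
M_max = P * L = 43 * 2 = 86 kN-m

86 kN-m


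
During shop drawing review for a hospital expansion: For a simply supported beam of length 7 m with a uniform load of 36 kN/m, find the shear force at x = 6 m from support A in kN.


R_A = w * L / 2 = 36 * 7 / 2 = 126.0 kN
V(x) = R_A - w * x = 126.0 - 36 * 6
= -90.0 kN

-90.0 kN


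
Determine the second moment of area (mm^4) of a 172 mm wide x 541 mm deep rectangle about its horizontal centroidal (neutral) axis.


I = b * h^3 / 12
= 172 * 541^3 / 12
= 172 * 158340421 / 12
= 2269546034.33 mm^4

2269546034.33 mm^4


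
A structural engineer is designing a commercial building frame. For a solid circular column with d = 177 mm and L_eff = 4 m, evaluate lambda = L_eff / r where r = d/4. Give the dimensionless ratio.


Radius of gyration r = d / 4 = 177 / 4 = 44.25 mm
L_eff = 4000.0 mm
Slenderness ratio = L / r = 4000.0 / 44.25 = 90.4 (dimensionless)

90.4 (dimensionless)


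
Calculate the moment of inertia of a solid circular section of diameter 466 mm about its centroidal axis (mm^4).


r = d / 2 = 466 / 2 = 233.0 mm
I = pi * r^4 / 4 = pi * 233.0^4 / 4
= 2314800489.18 mm^4

2314800489.18 mm^4


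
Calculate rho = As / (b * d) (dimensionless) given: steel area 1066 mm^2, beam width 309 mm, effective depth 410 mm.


rho = As / (b * d)
= 1066 / (309 * 410)
= 1066 / 126690
= 0.008414 (dimensionless)

0.008414 (dimensionless)


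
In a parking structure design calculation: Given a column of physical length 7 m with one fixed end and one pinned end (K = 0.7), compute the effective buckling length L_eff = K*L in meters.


L_eff = K * L
= 0.7 * 7
= 4.9 m

4.9 m


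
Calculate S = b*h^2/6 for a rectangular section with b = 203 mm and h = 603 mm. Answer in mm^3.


S = b * h^2 / 6
= 203 * 603^2 / 6
= 203 * 363609 / 6
= 12302104.5 mm^3

12302104.5 mm^3


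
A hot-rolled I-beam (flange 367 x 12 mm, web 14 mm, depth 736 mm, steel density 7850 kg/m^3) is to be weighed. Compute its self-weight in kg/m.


A_flanges = 2 * 367 * 12 = 8808 mm^2
A_web = (736 - 2 * 12) * 14 = 9968 mm^2
A_total = 8808 + 9968 = 18776 mm^2 = 0.018776 m^2
Weight = rho * A = 7850 * 0.018776 = 147.3916 kg/m

147.3916 kg/m


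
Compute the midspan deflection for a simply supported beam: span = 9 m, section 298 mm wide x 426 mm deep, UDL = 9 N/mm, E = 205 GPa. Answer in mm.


I = 298 * 426^3 / 12 = 1919834604.0 mm^4
L = 9000.0 mm, w = 9 N/mm, E = 205000.0 MPa
delta = 5 * w * L^4 / (384 * E * I)
= 5 * 9 * 9000.0^4 / (384 * 205000.0 * 1919834604.0)
= 1.9536 mm

1.9536 mm


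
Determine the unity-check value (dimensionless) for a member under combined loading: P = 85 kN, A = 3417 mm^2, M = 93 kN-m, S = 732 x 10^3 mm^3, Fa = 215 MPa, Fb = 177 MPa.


f_a = P / A = 85000.0 / 3417 = 24.8756 MPa
f_b = M / S = 93000000.0 / 732000.0 = 127.0492 MPa
Ratio = f_a / Fa + f_b / Fb
= 24.8756 / 215 + 127.0492 / 177
= 0.8335 (dimensionless)

0.8335 (dimensionless)


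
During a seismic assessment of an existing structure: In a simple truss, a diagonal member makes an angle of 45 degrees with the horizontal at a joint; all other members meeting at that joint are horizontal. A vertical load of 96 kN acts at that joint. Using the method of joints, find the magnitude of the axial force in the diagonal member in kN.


At the joint, only the diagonal has a vertical component, so vertical equilibrium gives:
F * sin(45) = 96
F = 96 / sin(45)
= 96 / 0.707107
= 135.76 kN

135.76 kN


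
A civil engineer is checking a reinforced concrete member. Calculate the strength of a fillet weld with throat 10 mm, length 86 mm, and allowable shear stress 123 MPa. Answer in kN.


Strength = throat * length * allowable stress
= 10 * 86 * 123 N
= 105780 N
= 105.78 kN

105.78 kN


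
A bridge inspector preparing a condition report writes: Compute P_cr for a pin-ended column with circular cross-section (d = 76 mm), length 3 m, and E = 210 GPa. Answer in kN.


I = pi * d^4 / 64 = 1637661.98 mm^4
L = 3000.0 mm
P_cr = pi^2 * E * I / L^2
= 9.8696 * 210000.0 * 1637661.98 / 3000.0^2
= 377138.44 N = 377.1384 kN

377.1384 kN


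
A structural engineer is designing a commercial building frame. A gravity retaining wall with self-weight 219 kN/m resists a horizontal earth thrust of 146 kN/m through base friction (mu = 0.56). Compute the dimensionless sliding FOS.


Resisting force = mu * W = 0.56 * 219 = 122.64 kN/m
FOS = Resisting / Driving = 122.64 / 146
= 0.84 (dimensionless)

0.84 (dimensionless)


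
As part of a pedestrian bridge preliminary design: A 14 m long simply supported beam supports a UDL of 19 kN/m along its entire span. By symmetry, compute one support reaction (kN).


Total load = w * L = 19 * 14 = 266 kN
By symmetry, each reaction R = total / 2 = 266 / 2 = 133.0 kN

133.0 kN


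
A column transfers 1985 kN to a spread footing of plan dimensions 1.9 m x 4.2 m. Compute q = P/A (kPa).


A = 1.9 * 4.2 = 7.98 m^2
q = P / A = 1985 / 7.98
= 248.7469 kPa

248.7469 kPa


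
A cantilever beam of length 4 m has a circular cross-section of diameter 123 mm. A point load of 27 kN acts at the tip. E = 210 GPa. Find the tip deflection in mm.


I = pi * d^4 / 64 = pi * 123^4 / 64 = 11235446.72 mm^4
L = 4000.0 mm, P = 27000.0 N, E = 210000.0 MPa
delta = P * L^3 / (3 * E * I)
= 27000.0 * 4000.0^3 / (3 * 210000.0 * 11235446.72)
= 244.1253 mm

244.1253 mm


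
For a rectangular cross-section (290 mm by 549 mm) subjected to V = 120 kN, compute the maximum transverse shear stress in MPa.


A = b * h = 290 * 549 = 159210 mm^2
V = 120 kN = 120000.0 N
tau_max = 1.5 * V / A = 1.5 * 120000.0 / 159210
= 1.1306 MPa

1.1306 MPa


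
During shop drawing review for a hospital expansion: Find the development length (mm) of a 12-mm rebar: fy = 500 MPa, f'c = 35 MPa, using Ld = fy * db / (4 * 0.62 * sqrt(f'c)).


Ld = (fy * db) / (4 * 0.62 * sqrt(f'c))
= (500 * 12) / (4 * 0.62 * sqrt(35))
= 6000 / 14.6719
= 408.95 mm

408.95 mm


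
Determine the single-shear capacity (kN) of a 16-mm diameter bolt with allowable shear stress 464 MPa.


A = pi * d^2 / 4 = pi * 16^2 / 4 = 201.0619 mm^2
V = f_v * A / 1000 = 464 * 201.0619 / 1000
= 93.2927 kN

93.2927 kN


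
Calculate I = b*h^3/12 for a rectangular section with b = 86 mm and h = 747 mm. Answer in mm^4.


I = b * h^3 / 12
= 86 * 747^3 / 12
= 86 * 416832723 / 12
= 2987301181.5 mm^4

2987301181.5 mm^4


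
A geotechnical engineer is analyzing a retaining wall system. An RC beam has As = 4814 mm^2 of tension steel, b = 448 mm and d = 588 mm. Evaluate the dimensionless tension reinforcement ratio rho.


rho = As / (b * d)
= 4814 / (448 * 588)
= 4814 / 263424
= 0.018275 (dimensionless)

0.018275 (dimensionless)


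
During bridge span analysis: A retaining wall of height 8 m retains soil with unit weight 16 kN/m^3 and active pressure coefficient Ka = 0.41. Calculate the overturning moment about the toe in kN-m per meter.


Pa = 0.5 * Ka * gamma * H^2
= 0.5 * 0.41 * 16 * 8^2
= 209.92 kN/m
Arm = H / 3 = 8 / 3 = 2.6667 m
Mo = Pa * arm = Pa * H / 3 = 209.92 * 8 / 3 = 559.7867 kN-m/m

559.7867 kN-m/m


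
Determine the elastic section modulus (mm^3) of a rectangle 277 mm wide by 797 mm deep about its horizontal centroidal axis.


S = b * h^2 / 6
= 277 * 797^2 / 6
= 277 * 635209 / 6
= 29325482.17 mm^3

29325482.17 mm^3


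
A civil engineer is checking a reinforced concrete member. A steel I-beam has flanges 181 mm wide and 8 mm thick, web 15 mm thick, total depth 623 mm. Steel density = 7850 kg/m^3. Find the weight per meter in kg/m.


A_flanges = 2 * 181 * 8 = 2896 mm^2
A_web = (623 - 2 * 8) * 15 = 9105 mm^2
A_total = 2896 + 9105 = 12001 mm^2 = 0.012001 m^2
Weight = rho * A = 7850 * 0.012001 = 94.2078 kg/m

94.2078 kg/m


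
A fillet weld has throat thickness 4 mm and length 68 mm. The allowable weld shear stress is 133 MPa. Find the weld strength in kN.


Strength = throat * length * allowable stress
= 4 * 68 * 133 N
= 36176 N
= 36.18 kN

36.18 kN


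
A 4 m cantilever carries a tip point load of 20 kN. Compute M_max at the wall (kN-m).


For a cantilever with a point load at the free end:
M_max = P * L = 20 * 4 = 80 kN-m

80 kN-m


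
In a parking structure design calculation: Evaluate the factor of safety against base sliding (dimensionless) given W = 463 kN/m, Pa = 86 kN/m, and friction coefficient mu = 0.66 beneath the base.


Resisting force = mu * W = 0.66 * 463 = 305.58 kN/m
FOS = Resisting / Driving = 305.58 / 86
= 3.5533 (dimensionless)

3.5533 (dimensionless)


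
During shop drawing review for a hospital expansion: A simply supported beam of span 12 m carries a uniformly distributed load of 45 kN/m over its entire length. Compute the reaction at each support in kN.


Total load = w * L = 45 * 12 = 540 kN
By symmetry, each reaction R = total / 2 = 540 / 2 = 270.0 kN

270.0 kN


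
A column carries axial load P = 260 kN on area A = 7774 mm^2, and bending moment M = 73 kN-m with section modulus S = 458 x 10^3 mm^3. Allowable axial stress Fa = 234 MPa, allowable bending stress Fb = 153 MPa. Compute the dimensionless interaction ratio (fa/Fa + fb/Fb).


f_a = P / A = 260000.0 / 7774 = 33.4448 MPa
f_b = M / S = 73000000.0 / 458000.0 = 159.3886 MPa
Ratio = f_a / Fa + f_b / Fb
= 33.4448 / 234 + 159.3886 / 153
= 1.1847 (dimensionless)

1.1847 (dimensionless)


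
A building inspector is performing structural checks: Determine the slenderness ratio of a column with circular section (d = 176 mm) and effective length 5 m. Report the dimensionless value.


Radius of gyration r = d / 4 = 176 / 4 = 44.0 mm
L_eff = 5000.0 mm
Slenderness ratio = L / r = 5000.0 / 44.0 = 113.64 (dimensionless)

113.64 (dimensionless)


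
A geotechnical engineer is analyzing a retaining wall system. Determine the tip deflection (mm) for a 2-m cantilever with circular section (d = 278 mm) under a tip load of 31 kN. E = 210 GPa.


I = pi * d^4 / 64 = pi * 278^4 / 64 = 293189952.0 mm^4
L = 2000.0 mm, P = 31000.0 N, E = 210000.0 MPa
delta = P * L^3 / (3 * E * I)
= 31000.0 * 2000.0^3 / (3 * 210000.0 * 293189952.0)
= 1.3426 mm

1.3426 mm


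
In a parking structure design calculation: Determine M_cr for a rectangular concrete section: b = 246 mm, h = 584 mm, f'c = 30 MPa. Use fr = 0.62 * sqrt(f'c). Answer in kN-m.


fr = 0.62 * sqrt(30) = 0.62 * 5.4772 = 3.3959 MPa
I = 246 * 584^3 / 12 = 4083122432.0 mm^4
y_t = 292.0 mm
M_cr = fr * I / y_t = 3.3959 * 4083122432.0 / 292.0 N-mm
= 47.4856 kN-m

47.4856 kN-m


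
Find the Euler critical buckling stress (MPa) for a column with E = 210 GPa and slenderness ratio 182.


sigma_cr = pi^2 * E / lambda^2
= 9.8696 * 210000.0 / 182^2
= 9.8696 * 210000.0 / 33124
= 62.5715 MPa

62.5715 MPa


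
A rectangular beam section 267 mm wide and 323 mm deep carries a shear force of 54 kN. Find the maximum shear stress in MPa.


A = b * h = 267 * 323 = 86241 mm^2
V = 54 kN = 54000.0 N
tau_max = 1.5 * V / A = 1.5 * 54000.0 / 86241
= 0.9392 MPa

0.9392 MPa


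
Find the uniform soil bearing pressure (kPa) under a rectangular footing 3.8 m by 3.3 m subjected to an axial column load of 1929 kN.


A = 3.8 * 3.3 = 12.54 m^2
q = P / A = 1929 / 12.54
= 153.8278 kPa

153.8278 kPa


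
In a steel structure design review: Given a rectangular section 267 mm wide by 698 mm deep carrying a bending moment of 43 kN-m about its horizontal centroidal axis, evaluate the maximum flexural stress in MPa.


I = b * h^3 / 12 = 267 * 698^3 / 12 = 7566521722.0 mm^4
y = h / 2 = 698 / 2 = 349.0 mm
M = 43 kN-m = 43000000.0 N-mm
sigma = M * y / I = 43000000.0 * 349.0 / 7566521722.0
= 1.98 MPa

1.98 MPa


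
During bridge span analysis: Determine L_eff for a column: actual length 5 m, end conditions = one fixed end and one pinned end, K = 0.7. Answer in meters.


L_eff = K * L
= 0.7 * 5
= 3.5 m

3.5 m


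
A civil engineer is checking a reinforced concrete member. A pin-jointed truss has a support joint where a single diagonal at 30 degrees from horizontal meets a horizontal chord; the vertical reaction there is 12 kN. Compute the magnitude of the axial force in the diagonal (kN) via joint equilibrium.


At the joint, only the diagonal has a vertical component, so vertical equilibrium gives:
F * sin(30) = 12
F = 12 / sin(30)
= 12 / 0.5
= 24.0 kN

24.0 kN


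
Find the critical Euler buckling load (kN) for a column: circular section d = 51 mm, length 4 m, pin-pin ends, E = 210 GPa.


I = pi * d^4 / 64 = 332086.03 mm^4
L = 4000.0 mm
P_cr = pi^2 * E * I / L^2
= 9.8696 * 210000.0 * 332086.03 / 4000.0^2
= 43017.95 N = 43.0179 kN

43.0179 kN


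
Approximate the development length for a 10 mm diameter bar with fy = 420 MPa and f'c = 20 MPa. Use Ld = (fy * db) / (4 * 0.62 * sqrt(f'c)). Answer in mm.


Ld = (fy * db) / (4 * 0.62 * sqrt(f'c))
= (420 * 10) / (4 * 0.62 * sqrt(20))
= 4200 / 11.0909
= 378.69 mm

378.69 mm


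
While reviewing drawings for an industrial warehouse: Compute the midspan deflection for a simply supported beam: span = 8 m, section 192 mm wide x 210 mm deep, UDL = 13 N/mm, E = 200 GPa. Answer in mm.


I = 192 * 210^3 / 12 = 148176000.0 mm^4
L = 8000.0 mm, w = 13 N/mm, E = 200000.0 MPa
delta = 5 * w * L^4 / (384 * E * I)
= 5 * 13 * 8000.0^4 / (384 * 200000.0 * 148176000.0)
= 23.3956 mm

23.3956 mm


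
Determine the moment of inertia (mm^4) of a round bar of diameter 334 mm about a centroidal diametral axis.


r = d / 2 = 334 / 2 = 167.0 mm
I = pi * r^4 / 4 = pi * 167.0^4 / 4
= 610879802.01 mm^4

610879802.01 mm^4


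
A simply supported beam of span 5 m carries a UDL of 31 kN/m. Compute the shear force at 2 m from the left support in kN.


R_A = w * L / 2 = 31 * 5 / 2 = 77.5 kN
V(x) = R_A - w * x = 77.5 - 31 * 2
= 15.5 kN

15.5 kN


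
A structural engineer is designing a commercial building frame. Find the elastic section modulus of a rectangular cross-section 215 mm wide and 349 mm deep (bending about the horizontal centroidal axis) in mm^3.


S = b * h^2 / 6
= 215 * 349^2 / 6
= 215 * 121801 / 6
= 4364535.83 mm^3

4364535.83 mm^3


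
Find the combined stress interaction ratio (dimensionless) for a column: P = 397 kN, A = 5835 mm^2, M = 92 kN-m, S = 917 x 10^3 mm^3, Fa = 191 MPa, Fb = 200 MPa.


f_a = P / A = 397000.0 / 5835 = 68.0377 MPa
f_b = M / S = 92000000.0 / 917000.0 = 100.3272 MPa
Ratio = f_a / Fa + f_b / Fb
= 68.0377 / 191 + 100.3272 / 200
= 0.8579 (dimensionless)

0.8579 (dimensionless)


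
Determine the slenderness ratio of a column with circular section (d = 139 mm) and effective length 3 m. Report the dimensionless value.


Radius of gyration r = d / 4 = 139 / 4 = 34.75 mm
L_eff = 3000.0 mm
Slenderness ratio = L / r = 3000.0 / 34.75 = 86.33 (dimensionless)

86.33 (dimensionless)
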